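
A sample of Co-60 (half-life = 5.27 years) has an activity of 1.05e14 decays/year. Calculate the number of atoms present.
N = A/λ = 7.983e14 atoms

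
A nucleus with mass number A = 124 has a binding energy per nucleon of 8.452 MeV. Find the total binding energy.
B.E. = 8.452 × 124 = 1048 MeV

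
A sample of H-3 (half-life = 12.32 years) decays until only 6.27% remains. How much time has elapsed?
t = t½ × log₂(N₀/N) = 49.22 years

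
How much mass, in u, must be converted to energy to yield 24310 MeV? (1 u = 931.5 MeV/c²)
m = E/c² = 26.1 u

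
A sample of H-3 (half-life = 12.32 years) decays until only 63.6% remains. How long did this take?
t = t½ × log₂(N₀/N) = 8.044 years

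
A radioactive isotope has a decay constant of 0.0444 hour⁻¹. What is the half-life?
t½ = ln(2)/λ = 15.61 hours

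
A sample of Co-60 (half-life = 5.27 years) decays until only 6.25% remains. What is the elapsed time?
t = t½ × log₂(N₀/N) = 21.08 years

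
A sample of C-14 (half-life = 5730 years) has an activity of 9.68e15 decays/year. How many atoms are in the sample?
N = A/λ = 8.002e19 atoms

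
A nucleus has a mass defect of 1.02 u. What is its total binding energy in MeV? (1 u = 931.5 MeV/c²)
B.E. = Δm × 931.5 = 950.1 MeV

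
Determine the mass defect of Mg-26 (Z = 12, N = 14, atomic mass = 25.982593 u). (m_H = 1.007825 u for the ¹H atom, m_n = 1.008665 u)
Δm = Z·m_H + N·m_n − M = 0.2326 u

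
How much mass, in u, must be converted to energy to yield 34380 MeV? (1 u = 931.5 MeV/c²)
m = E/c² = 36.91 u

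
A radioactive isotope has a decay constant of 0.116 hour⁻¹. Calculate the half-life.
t½ = ln(2)/λ = 5.975 hours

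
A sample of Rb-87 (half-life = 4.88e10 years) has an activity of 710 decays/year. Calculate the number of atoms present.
N = A/λ = 4.999e13 atoms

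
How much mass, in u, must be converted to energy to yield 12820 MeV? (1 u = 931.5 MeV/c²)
m = E/c² = 13.76 u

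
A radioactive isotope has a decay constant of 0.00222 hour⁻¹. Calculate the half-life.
t½ = ln(2)/λ = 312.2 hours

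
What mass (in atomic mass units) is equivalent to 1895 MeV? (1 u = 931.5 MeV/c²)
m = E/c² = 2.034 u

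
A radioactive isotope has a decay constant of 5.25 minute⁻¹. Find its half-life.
t½ = ln(2)/λ = 0.132 minutes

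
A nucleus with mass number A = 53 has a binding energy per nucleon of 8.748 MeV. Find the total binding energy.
B.E. = 8.748 × 53 = 463.6 MeV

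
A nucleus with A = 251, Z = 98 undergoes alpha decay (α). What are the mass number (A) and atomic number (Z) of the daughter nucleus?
Daughter: A = 247, Z = 96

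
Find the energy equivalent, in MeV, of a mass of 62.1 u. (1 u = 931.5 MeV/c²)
E = mc² = 57850 MeV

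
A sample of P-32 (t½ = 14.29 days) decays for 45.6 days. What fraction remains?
N/N₀ = (1/2)^(t/t½) = 0.1095 = 10.9%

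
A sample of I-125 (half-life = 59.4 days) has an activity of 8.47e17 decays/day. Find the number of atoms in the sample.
N = A/λ = 7.258e19 atoms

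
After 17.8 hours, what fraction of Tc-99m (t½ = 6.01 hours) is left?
N/N₀ = (1/2)^(t/t½) = 0.1284 = 12.8%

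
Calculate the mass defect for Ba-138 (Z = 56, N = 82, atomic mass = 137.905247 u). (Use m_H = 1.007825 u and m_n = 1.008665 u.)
Δm = Z·m_H + N·m_n − M = 1.243 u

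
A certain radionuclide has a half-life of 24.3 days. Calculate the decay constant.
λ = ln(2)/t½ = 0.02852 day⁻¹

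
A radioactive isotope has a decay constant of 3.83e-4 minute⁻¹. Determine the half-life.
t½ = ln(2)/λ = 1810 minutes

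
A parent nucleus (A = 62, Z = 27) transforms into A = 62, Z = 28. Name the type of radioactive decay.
ΔA = 0, ΔZ = +1 ⇒ beta-minus decay (β⁻)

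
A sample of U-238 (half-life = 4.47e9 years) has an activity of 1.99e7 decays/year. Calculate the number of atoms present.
N = A/λ = 1.283e17 atoms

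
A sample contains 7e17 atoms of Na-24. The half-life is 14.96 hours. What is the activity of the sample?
A = λN = 3.243e16 decays/hour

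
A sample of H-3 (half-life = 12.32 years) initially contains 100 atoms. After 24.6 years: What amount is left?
N = N₀(1/2)^(t/t½) = 25.06 atoms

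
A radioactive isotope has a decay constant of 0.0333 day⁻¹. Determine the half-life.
t½ = ln(2)/λ = 20.82 days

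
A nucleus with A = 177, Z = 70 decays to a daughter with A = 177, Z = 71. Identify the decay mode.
ΔA = 0, ΔZ = +1 ⇒ beta-minus decay (β⁻)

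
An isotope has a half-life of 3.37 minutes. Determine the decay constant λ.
λ = ln(2)/t½ = 0.2057 minute⁻¹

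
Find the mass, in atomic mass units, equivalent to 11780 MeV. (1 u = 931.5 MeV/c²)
m = E/c² = 12.65 u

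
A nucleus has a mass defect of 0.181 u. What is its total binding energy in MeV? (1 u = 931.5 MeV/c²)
B.E. = Δm × 931.5 = 168.6 MeV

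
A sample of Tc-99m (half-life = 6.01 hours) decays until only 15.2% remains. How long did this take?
t = t½ × log₂(N₀/N) = 16.33 hours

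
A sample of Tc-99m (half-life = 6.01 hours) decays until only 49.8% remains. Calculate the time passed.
t = t½ × log₂(N₀/N) = 6.045 hours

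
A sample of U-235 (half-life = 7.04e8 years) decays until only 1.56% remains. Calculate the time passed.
t = t½ × log₂(N₀/N) = 4.226e9 years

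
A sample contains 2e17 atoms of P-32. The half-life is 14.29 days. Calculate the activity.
A = λN = 9.701e15 decays/day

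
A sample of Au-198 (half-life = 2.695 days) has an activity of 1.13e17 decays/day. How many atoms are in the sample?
N = A/λ = 4.394e17 atoms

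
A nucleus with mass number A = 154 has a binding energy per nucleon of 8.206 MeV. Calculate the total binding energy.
B.E. = 8.206 × 154 = 1264 MeV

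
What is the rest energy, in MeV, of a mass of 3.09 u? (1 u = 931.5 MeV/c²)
E = mc² = 2878 MeV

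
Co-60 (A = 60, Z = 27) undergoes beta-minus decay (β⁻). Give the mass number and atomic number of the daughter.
Daughter: A = 60, Z = 28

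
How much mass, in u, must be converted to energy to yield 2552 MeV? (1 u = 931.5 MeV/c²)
m = E/c² = 2.74 u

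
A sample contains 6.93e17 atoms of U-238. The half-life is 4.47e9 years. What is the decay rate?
A = λN = 1.075e8 decays/year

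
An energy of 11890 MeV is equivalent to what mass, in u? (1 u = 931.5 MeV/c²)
m = E/c² = 12.76 u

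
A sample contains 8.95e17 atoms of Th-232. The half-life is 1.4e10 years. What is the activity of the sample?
A = λN = 4.431e7 decays/year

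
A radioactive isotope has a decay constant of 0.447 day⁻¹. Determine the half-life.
t½ = ln(2)/λ = 1.551 days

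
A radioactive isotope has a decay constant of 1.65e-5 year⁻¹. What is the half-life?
t½ = ln(2)/λ = 42010 years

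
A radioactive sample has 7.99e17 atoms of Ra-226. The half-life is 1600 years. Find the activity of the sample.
A = λN = 3.461e14 decays/year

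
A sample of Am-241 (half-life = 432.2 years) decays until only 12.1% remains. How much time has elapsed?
t = t½ × log₂(N₀/N) = 1317 years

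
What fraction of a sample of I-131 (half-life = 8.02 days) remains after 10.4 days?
N/N₀ = (1/2)^(t/t½) = 0.407 = 40.7%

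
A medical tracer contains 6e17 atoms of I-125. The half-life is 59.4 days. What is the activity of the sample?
A = λN = 7.001e15 decays/day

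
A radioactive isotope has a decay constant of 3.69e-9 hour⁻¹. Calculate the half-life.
t½ = ln(2)/λ = 1.878e8 hours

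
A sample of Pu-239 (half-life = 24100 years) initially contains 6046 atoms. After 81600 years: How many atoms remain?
N = N₀(1/2)^(t/t½) = 578.4 atoms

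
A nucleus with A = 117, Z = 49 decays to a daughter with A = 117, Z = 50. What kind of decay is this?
ΔA = 0, ΔZ = +1 ⇒ beta-minus decay (β⁻)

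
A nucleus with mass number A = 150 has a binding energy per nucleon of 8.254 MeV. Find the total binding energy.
B.E. = 8.254 × 150 = 1238 MeV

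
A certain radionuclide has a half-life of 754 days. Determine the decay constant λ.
λ = ln(2)/t½ = 9.193e-4 day⁻¹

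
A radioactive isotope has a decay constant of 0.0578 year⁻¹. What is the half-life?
t½ = ln(2)/λ = 11.99 years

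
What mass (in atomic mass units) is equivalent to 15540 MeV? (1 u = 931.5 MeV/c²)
m = E/c² = 16.68 u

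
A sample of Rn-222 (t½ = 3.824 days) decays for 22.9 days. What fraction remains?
N/N₀ = (1/2)^(t/t½) = 0.01575 = 1.58%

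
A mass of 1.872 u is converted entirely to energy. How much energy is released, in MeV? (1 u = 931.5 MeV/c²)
E = mc² = 1744 MeV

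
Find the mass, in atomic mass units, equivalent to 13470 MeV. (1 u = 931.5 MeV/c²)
m = E/c² = 14.46 u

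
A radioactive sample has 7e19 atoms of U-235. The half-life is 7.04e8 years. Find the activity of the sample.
A = λN = 6.892e10 decays/year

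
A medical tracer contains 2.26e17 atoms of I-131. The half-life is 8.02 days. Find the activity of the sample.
A = λN = 1.953e16 decays/day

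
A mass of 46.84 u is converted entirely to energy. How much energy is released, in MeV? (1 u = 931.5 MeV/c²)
E = mc² = 43630 MeV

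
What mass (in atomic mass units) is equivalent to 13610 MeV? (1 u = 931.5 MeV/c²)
m = E/c² = 14.61 u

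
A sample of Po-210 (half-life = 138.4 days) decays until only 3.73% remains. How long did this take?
t = t½ × log₂(N₀/N) = 656.7 days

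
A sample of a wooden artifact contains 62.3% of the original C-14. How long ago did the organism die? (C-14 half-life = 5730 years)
Age = t½ × log₂(1/ratio) = 3912 years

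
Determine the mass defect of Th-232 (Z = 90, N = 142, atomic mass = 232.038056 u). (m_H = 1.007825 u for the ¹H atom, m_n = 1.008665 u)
Δm = Z·m_H + N·m_n − M = 1.897 u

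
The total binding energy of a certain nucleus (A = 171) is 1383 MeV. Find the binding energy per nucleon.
B.E./A = 1383/171 = 8.088 MeV/nucleon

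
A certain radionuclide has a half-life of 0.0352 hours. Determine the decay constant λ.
λ = ln(2)/t½ = 19.69 hour⁻¹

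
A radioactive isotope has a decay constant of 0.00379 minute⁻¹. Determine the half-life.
t½ = ln(2)/λ = 182.9 minutes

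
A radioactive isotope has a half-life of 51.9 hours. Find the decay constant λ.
λ = ln(2)/t½ = 0.01336 hour⁻¹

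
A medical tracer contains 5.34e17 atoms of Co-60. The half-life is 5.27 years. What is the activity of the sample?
A = λN = 7.024e16 decays/year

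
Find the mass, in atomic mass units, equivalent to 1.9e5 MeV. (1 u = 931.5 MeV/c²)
m = E/c² = 204 u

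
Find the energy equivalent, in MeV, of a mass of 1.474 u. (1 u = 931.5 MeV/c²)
E = mc² = 1373 MeV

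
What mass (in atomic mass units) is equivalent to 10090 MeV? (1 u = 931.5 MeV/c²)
m = E/c² = 10.83 u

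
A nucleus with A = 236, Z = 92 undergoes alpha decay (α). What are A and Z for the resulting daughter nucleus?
Daughter: A = 232, Z = 90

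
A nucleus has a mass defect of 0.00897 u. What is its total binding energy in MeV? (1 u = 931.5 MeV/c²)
B.E. = Δm × 931.5 = 8.356 MeV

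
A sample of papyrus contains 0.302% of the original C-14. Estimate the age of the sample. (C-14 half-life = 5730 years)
Age = t½ × log₂(1/ratio) = 47970 years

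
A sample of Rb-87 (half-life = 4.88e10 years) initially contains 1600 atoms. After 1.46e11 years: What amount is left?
N = N₀(1/2)^(t/t½) = 201.1 atoms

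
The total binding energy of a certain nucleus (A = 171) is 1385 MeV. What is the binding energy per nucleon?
B.E./A = 1385/171 = 8.099 MeV/nucleon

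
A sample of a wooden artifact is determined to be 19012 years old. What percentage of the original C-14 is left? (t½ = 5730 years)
N/N₀ = (1/2)^(t/t½) = 0.1003 = 10%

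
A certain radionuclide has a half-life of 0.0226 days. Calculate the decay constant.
λ = ln(2)/t½ = 30.67 day⁻¹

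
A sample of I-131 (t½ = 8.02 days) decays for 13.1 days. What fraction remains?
N/N₀ = (1/2)^(t/t½) = 0.3223 = 32.2%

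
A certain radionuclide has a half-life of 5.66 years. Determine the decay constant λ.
λ = ln(2)/t½ = 0.1225 year⁻¹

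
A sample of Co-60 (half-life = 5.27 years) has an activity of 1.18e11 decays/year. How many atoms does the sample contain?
N = A/λ = 8.972e11 atoms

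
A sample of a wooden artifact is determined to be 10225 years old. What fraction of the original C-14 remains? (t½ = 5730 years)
N/N₀ = (1/2)^(t/t½) = 0.2903 = 29%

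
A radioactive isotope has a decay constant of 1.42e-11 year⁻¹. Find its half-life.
t½ = ln(2)/λ = 4.881e10 years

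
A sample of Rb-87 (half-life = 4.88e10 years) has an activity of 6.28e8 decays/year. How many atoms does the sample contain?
N = A/λ = 4.421e19 atoms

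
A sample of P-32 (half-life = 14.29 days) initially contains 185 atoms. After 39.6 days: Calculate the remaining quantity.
N = N₀(1/2)^(t/t½) = 27.1 atoms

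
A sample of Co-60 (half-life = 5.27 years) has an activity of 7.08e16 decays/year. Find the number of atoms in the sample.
N = A/λ = 5.383e17 atoms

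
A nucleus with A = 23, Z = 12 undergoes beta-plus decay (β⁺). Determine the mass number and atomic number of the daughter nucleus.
Daughter: A = 23, Z = 11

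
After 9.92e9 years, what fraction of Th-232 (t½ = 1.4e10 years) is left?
N/N₀ = (1/2)^(t/t½) = 0.6119 = 61.2%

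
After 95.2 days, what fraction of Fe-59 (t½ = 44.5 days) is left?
N/N₀ = (1/2)^(t/t½) = 0.227 = 22.7%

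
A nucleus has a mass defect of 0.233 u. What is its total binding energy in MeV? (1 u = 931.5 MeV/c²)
B.E. = Δm × 931.5 = 217 MeV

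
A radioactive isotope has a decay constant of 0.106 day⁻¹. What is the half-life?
t½ = ln(2)/λ = 6.539 days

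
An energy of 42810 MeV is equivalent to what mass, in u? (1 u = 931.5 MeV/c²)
m = E/c² = 45.96 u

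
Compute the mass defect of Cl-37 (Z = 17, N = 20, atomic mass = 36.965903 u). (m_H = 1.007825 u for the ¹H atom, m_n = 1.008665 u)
Δm = Z·m_H + N·m_n − M = 0.3404 u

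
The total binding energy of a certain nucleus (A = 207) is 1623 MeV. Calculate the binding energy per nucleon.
B.E./A = 1623/207 = 7.841 MeV/nucleon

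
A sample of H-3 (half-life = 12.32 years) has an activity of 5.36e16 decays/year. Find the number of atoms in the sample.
N = A/λ = 9.527e17 atoms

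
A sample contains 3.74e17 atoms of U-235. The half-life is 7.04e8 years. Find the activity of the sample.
A = λN = 3.682e8 decays/year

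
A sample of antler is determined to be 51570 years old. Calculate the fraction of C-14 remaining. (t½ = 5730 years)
N/N₀ = (1/2)^(t/t½) = 0.001953 = 0.195%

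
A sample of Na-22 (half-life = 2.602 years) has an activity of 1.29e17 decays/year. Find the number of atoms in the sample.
N = A/λ = 4.843e17 atoms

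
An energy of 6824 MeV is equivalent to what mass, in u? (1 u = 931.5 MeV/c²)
m = E/c² = 7.326 u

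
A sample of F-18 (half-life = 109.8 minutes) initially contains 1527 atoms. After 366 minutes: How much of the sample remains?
N = N₀(1/2)^(t/t½) = 151.5 atoms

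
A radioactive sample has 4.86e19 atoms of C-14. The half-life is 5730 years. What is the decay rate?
A = λN = 5.879e15 decays/year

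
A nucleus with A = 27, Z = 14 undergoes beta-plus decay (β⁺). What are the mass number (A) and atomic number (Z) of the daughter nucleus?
Daughter: A = 27, Z = 13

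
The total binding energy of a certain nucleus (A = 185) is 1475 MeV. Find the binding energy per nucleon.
B.E./A = 1475/185 = 7.973 MeV/nucleon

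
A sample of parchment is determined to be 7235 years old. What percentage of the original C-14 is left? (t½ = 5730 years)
N/N₀ = (1/2)^(t/t½) = 0.4168 = 41.7%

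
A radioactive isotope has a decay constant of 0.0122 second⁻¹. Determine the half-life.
t½ = ln(2)/λ = 56.82 seconds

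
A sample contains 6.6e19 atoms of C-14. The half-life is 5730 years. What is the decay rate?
A = λN = 7.984e15 decays/year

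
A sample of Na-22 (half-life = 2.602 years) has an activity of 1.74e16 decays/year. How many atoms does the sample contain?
N = A/λ = 6.532e16 atoms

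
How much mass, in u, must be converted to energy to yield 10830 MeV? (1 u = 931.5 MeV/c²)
m = E/c² = 11.63 u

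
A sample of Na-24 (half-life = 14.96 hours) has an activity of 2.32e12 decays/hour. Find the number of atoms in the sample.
N = A/λ = 5.007e13 atoms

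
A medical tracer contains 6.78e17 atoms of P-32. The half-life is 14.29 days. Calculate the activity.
A = λN = 3.289e16 decays/day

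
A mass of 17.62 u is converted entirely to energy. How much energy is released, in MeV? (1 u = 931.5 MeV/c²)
E = mc² = 16410 MeV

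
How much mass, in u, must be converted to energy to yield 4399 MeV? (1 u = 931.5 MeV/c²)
m = E/c² = 4.722 u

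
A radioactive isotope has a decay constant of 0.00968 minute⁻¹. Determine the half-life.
t½ = ln(2)/λ = 71.61 minutes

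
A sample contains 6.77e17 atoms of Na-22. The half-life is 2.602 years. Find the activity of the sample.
A = λN = 1.803e17 decays/year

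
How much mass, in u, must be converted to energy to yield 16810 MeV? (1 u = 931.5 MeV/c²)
m = E/c² = 18.05 u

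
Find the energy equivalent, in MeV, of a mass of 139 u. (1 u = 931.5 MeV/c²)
E = mc² = 1.295e5 MeV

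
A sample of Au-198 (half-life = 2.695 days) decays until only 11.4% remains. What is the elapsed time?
t = t½ × log₂(N₀/N) = 8.443 days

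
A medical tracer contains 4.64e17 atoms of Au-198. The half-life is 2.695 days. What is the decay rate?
A = λN = 1.193e17 decays/day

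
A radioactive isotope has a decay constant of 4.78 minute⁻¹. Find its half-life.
t½ = ln(2)/λ = 0.145 minutes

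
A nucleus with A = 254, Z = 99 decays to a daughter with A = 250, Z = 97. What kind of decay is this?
ΔA = -4, ΔZ = -2 ⇒ alpha decay (α)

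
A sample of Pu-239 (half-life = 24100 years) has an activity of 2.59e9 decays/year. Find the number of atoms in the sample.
N = A/λ = 9.005e13 atoms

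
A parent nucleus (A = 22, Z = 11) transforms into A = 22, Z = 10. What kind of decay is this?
ΔA = 0, ΔZ = -1 ⇒ beta-plus decay (β⁺) or electron capture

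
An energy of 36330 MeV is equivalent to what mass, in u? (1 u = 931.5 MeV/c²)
m = E/c² = 39 u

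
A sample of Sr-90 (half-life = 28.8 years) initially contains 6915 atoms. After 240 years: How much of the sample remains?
N = N₀(1/2)^(t/t½) = 21.44 atoms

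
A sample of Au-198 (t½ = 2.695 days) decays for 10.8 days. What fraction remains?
N/N₀ = (1/2)^(t/t½) = 0.06218 = 6.22%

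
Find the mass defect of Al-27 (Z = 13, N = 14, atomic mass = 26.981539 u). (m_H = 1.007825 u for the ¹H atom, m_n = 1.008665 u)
Δm = Z·m_H + N·m_n − M = 0.2415 u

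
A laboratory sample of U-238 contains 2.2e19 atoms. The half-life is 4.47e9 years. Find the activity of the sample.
A = λN = 3.411e9 decays/year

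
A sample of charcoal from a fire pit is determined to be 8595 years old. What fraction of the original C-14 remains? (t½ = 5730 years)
N/N₀ = (1/2)^(t/t½) = 0.3536 = 35.4%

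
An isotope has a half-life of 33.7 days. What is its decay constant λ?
λ = ln(2)/t½ = 0.02057 day⁻¹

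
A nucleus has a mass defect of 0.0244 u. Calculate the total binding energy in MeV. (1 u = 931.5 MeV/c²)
B.E. = Δm × 931.5 = 22.73 MeV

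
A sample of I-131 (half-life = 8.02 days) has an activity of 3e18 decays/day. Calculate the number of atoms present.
N = A/λ = 3.471e19 atoms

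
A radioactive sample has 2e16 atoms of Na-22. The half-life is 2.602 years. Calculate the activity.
A = λN = 5.328e15 decays/year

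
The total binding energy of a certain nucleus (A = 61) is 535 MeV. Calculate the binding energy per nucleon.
B.E./A = 535/61 = 8.77 MeV/nucleon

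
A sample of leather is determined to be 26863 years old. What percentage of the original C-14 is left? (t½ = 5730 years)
N/N₀ = (1/2)^(t/t½) = 0.03879 = 3.88%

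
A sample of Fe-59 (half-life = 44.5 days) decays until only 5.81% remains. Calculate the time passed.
t = t½ × log₂(N₀/N) = 182.7 days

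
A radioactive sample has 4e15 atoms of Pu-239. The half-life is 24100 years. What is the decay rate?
A = λN = 1.15e11 decays/year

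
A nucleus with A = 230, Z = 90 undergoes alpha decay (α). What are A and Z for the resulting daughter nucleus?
Daughter: A = 226, Z = 88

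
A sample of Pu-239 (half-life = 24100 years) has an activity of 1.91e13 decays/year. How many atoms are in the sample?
N = A/λ = 6.641e17 atoms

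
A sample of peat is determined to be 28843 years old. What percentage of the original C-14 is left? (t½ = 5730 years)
N/N₀ = (1/2)^(t/t½) = 0.03053 = 3.05%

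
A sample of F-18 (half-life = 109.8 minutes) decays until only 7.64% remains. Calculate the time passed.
t = t½ × log₂(N₀/N) = 407.4 minutes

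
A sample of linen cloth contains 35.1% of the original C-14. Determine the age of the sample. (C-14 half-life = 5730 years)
Age = t½ × log₂(1/ratio) = 8655 years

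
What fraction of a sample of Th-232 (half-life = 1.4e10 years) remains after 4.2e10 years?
N/N₀ = (1/2)^(t/t½) = 0.125 = 12.5%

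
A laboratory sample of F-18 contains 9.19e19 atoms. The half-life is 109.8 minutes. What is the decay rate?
A = λN = 5.801e17 decays/minute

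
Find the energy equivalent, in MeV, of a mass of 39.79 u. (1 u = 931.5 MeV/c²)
E = mc² = 37060 MeV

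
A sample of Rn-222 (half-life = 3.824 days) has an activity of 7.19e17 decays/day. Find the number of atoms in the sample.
N = A/λ = 3.967e18 atoms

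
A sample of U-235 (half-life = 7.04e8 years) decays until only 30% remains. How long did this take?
t = t½ × log₂(N₀/N) = 1.223e9 years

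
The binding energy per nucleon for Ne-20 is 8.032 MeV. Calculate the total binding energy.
B.E. = 8.032 × 20 = 160.6 MeV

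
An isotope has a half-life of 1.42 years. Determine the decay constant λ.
λ = ln(2)/t½ = 0.4881 year⁻¹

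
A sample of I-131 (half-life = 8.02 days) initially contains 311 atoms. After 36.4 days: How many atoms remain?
N = N₀(1/2)^(t/t½) = 13.38 atoms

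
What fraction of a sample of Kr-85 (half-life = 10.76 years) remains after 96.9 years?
N/N₀ = (1/2)^(t/t½) = 0.001946 = 0.195%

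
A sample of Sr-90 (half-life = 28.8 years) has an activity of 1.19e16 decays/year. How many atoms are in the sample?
N = A/λ = 4.944e17 atoms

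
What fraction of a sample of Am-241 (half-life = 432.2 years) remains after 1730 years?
N/N₀ = (1/2)^(t/t½) = 0.06238 = 6.24%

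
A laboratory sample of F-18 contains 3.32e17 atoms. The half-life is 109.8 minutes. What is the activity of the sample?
A = λN = 2.096e15 decays/minute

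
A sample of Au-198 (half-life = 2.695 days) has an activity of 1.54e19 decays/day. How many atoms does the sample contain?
N = A/λ = 5.988e19 atoms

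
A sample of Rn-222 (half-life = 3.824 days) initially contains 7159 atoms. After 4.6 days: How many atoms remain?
N = N₀(1/2)^(t/t½) = 3110 atoms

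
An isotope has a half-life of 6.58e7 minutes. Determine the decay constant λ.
λ = ln(2)/t½ = 1.053e-8 minute⁻¹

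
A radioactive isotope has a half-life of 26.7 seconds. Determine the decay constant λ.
λ = ln(2)/t½ = 0.02596 second⁻¹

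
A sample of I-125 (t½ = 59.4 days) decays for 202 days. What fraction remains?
N/N₀ = (1/2)^(t/t½) = 0.09469 = 9.47%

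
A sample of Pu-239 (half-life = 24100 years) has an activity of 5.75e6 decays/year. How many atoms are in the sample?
N = A/λ = 1.999e11 atoms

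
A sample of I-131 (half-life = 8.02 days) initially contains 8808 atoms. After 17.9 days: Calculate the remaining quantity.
N = N₀(1/2)^(t/t½) = 1875 atoms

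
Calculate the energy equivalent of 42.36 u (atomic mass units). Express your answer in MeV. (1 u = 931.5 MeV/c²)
E = mc² = 39460 MeV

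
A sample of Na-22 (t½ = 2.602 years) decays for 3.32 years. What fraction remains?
N/N₀ = (1/2)^(t/t½) = 0.413 = 41.3%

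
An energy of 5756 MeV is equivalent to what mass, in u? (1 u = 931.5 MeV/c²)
m = E/c² = 6.179 u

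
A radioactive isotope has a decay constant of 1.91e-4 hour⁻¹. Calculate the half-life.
t½ = ln(2)/λ = 3629 hours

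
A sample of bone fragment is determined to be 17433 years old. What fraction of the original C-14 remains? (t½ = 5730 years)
N/N₀ = (1/2)^(t/t½) = 0.1214 = 12.1%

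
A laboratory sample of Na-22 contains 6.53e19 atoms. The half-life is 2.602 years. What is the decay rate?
A = λN = 1.74e19 decays/year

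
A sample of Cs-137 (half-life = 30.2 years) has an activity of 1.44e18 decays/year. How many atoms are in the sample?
N = A/λ = 6.274e19 atoms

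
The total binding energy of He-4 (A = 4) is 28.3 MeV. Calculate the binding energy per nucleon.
B.E./A = 28.3/4 = 7.075 MeV/nucleon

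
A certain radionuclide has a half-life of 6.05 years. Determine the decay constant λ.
λ = ln(2)/t½ = 0.1146 year⁻¹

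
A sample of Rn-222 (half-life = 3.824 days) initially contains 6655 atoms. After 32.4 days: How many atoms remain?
N = N₀(1/2)^(t/t½) = 18.73 atoms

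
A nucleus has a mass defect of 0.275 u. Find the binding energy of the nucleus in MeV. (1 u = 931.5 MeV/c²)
B.E. = Δm × 931.5 = 256.2 MeV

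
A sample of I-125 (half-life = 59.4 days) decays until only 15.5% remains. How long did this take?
t = t½ × log₂(N₀/N) = 159.8 days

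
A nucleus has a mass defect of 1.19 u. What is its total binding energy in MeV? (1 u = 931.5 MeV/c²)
B.E. = Δm × 931.5 = 1108 MeV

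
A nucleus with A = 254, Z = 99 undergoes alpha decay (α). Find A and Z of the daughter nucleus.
Daughter: A = 250, Z = 97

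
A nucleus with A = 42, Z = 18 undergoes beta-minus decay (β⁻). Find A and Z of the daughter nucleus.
Daughter: A = 42, Z = 19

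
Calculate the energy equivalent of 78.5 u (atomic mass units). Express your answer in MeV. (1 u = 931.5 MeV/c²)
E = mc² = 73120 MeV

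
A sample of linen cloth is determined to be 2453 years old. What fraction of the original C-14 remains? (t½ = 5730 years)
N/N₀ = (1/2)^(t/t½) = 0.7432 = 74.3%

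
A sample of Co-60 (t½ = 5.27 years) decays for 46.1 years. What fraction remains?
N/N₀ = (1/2)^(t/t½) = 0.002326 = 0.233%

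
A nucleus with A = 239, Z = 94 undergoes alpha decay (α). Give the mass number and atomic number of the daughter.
Daughter: A = 235, Z = 92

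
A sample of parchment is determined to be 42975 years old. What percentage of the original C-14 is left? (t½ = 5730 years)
N/N₀ = (1/2)^(t/t½) = 0.005524 = 0.552%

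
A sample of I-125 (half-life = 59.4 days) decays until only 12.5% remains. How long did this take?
t = t½ × log₂(N₀/N) = 178.2 days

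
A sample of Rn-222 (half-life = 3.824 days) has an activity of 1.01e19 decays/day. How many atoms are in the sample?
N = A/λ = 5.572e19 atoms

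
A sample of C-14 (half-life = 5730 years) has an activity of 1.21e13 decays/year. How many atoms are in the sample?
N = A/λ = 1e17 atoms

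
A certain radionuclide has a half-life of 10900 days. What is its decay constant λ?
λ = ln(2)/t½ = 6.359e-5 day⁻¹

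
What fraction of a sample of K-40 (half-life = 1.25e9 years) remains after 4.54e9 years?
N/N₀ = (1/2)^(t/t½) = 0.08066 = 8.07%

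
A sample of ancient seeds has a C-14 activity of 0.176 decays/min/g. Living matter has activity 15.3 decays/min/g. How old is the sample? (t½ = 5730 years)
Age = t½ × log₂(A₀/A) = 36910 years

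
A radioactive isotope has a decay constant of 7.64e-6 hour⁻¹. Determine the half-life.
t½ = ln(2)/λ = 90730 hours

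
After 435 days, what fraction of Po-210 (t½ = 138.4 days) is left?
N/N₀ = (1/2)^(t/t½) = 0.1132 = 11.3%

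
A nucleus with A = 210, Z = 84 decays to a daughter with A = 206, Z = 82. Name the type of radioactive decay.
ΔA = -4, ΔZ = -2 ⇒ alpha decay (α)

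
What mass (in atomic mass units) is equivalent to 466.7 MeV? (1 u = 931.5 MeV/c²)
m = E/c² = 0.501 u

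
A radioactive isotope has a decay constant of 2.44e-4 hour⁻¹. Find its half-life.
t½ = ln(2)/λ = 2841 hours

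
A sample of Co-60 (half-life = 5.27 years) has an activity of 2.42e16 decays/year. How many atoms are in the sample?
N = A/λ = 1.84e17 atoms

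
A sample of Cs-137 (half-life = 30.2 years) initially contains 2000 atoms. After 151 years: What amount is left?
N = N₀(1/2)^(t/t½) = 62.5 atoms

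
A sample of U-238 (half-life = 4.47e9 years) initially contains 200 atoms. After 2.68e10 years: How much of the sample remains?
N = N₀(1/2)^(t/t½) = 3.135 atoms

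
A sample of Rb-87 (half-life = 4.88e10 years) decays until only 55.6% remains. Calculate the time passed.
t = t½ × log₂(N₀/N) = 4.133e10 years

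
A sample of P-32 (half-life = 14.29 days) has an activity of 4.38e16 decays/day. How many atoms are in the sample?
N = A/λ = 9.03e17 atoms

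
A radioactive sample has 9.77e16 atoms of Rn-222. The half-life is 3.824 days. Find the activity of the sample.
A = λN = 1.771e16 decays/day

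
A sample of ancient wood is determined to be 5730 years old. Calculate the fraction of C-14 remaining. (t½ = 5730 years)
N/N₀ = (1/2)^(t/t½) = 0.5 = 50%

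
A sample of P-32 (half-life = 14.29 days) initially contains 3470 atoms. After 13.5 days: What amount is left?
N = N₀(1/2)^(t/t½) = 1803 atoms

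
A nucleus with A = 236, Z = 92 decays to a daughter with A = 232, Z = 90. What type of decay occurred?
ΔA = -4, ΔZ = -2 ⇒ alpha decay (α)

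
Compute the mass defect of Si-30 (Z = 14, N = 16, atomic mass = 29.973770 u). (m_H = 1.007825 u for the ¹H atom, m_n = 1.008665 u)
Δm = Z·m_H + N·m_n − M = 0.2744 u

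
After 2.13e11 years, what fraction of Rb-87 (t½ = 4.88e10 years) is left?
N/N₀ = (1/2)^(t/t½) = 0.04854 = 4.85%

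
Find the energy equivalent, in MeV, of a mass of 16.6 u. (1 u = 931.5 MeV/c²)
E = mc² = 15460 MeV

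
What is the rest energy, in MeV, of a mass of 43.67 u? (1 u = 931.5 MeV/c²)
E = mc² = 40680 MeV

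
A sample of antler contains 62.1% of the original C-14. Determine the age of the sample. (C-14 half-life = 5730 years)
Age = t½ × log₂(1/ratio) = 3938 years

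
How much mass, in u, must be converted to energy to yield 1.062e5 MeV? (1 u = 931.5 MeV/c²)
m = E/c² = 114 u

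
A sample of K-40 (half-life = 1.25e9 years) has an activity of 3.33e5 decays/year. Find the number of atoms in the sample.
N = A/λ = 6.005e14 atoms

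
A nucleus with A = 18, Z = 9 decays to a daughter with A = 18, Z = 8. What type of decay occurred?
ΔA = 0, ΔZ = -1 ⇒ beta-plus decay (β⁺) or electron capture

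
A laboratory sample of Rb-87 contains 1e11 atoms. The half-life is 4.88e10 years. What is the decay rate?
A = λN = 1.42 decays/year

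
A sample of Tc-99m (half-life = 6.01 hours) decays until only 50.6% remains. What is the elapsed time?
t = t½ × log₂(N₀/N) = 5.907 hours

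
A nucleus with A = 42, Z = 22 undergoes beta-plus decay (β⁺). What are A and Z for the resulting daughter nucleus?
Daughter: A = 42, Z = 21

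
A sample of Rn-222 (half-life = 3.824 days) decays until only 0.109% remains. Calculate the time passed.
t = t½ × log₂(N₀/N) = 37.63 days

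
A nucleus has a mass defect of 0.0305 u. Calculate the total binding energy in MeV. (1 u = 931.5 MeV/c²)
B.E. = Δm × 931.5 = 28.41 MeV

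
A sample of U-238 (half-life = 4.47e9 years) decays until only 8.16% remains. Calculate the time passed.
t = t½ × log₂(N₀/N) = 1.616e10 years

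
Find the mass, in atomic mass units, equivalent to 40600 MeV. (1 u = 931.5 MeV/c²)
m = E/c² = 43.59 u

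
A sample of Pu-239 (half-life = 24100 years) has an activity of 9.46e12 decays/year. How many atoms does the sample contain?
N = A/λ = 3.289e17 atoms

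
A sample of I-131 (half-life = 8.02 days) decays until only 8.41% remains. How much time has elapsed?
t = t½ × log₂(N₀/N) = 28.65 days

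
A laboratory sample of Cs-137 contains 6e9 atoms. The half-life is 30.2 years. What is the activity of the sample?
A = λN = 1.377e8 decays/year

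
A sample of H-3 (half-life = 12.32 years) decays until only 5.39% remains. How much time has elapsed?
t = t½ × log₂(N₀/N) = 51.91 years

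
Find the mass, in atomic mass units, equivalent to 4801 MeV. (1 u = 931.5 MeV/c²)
m = E/c² = 5.154 u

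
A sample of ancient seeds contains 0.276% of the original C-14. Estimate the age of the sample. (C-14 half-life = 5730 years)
Age = t½ × log₂(1/ratio) = 48710 years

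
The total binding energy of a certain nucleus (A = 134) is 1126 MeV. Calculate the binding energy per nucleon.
B.E./A = 1126/134 = 8.403 MeV/nucleon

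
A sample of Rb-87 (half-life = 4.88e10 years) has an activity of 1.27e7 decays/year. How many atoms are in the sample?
N = A/λ = 8.941e17 atoms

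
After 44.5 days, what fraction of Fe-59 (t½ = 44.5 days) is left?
N/N₀ = (1/2)^(t/t½) = 0.5 = 50%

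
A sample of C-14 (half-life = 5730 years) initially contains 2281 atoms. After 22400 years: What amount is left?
N = N₀(1/2)^(t/t½) = 151.8 atoms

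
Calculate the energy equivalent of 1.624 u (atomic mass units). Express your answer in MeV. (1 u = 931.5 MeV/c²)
E = mc² = 1513 MeV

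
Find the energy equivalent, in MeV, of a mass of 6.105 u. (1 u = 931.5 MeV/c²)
E = mc² = 5687 MeV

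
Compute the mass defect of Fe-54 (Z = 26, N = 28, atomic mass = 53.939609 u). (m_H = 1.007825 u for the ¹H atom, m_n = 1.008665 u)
Δm = Z·m_H + N·m_n − M = 0.5065 u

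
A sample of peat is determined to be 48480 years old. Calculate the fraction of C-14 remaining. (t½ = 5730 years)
N/N₀ = (1/2)^(t/t½) = 0.002838 = 0.284%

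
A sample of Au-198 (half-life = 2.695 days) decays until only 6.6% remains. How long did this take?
t = t½ × log₂(N₀/N) = 10.57 days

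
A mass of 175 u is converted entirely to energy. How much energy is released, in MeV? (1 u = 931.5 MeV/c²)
E = mc² = 1.63e5 MeV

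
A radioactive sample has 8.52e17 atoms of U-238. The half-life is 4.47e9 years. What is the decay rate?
A = λN = 1.321e8 decays/year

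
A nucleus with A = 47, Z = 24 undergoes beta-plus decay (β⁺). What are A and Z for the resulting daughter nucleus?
Daughter: A = 47, Z = 23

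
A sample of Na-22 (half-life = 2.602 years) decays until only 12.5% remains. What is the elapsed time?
t = t½ × log₂(N₀/N) = 7.806 years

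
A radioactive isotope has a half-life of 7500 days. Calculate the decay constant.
λ = ln(2)/t½ = 9.242e-5 day⁻¹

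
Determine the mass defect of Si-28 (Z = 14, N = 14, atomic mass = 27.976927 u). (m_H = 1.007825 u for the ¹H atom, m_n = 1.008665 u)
Δm = Z·m_H + N·m_n − M = 0.2539 u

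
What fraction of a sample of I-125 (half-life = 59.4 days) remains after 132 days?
N/N₀ = (1/2)^(t/t½) = 0.2143 = 21.4%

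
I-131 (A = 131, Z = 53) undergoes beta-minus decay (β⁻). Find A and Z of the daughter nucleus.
Daughter: A = 131, Z = 54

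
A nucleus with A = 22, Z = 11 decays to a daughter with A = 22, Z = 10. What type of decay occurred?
ΔA = 0, ΔZ = -1 ⇒ beta-plus decay (β⁺) or electron capture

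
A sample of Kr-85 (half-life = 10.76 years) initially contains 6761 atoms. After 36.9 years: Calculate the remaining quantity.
N = N₀(1/2)^(t/t½) = 627.6 atoms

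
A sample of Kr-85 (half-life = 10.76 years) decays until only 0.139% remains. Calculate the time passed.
t = t½ × log₂(N₀/N) = 102.1 years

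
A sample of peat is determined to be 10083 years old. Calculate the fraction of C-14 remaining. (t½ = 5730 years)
N/N₀ = (1/2)^(t/t½) = 0.2953 = 29.5%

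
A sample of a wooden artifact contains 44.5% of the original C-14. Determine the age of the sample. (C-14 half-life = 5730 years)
Age = t½ × log₂(1/ratio) = 6693 years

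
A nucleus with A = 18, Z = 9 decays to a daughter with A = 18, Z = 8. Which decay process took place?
ΔA = 0, ΔZ = -1 ⇒ beta-plus decay (β⁺) or electron capture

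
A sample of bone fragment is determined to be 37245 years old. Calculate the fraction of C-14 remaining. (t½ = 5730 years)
N/N₀ = (1/2)^(t/t½) = 0.01105 = 1.1%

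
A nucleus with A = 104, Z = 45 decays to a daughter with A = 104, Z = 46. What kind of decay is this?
ΔA = 0, ΔZ = +1 ⇒ beta-minus decay (β⁻)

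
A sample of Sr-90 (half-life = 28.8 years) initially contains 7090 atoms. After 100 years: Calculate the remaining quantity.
N = N₀(1/2)^(t/t½) = 638.9 atoms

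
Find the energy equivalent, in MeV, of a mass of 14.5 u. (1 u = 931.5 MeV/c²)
E = mc² = 13510 MeV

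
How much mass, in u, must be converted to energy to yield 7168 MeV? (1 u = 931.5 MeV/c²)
m = E/c² = 7.695 u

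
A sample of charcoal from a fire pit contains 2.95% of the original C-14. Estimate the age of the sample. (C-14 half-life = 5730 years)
Age = t½ × log₂(1/ratio) = 29130 years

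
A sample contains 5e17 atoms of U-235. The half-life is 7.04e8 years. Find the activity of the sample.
A = λN = 4.923e8 decays/year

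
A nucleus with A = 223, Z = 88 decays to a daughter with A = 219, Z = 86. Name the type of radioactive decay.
ΔA = -4, ΔZ = -2 ⇒ alpha decay (α)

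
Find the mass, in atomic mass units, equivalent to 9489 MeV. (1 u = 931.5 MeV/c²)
m = E/c² = 10.19 u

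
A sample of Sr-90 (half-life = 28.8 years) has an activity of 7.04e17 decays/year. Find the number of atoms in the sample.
N = A/λ = 2.925e19 atoms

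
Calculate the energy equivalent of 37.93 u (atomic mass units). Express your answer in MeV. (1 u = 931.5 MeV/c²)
E = mc² = 35330 MeV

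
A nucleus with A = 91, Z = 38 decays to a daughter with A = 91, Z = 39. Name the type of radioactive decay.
ΔA = 0, ΔZ = +1 ⇒ beta-minus decay (β⁻)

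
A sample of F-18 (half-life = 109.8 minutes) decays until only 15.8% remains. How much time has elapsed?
t = t½ × log₂(N₀/N) = 292.3 minutes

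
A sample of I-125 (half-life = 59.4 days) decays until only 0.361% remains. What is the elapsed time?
t = t½ × log₂(N₀/N) = 482 days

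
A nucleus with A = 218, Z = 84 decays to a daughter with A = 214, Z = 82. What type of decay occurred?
ΔA = -4, ΔZ = -2 ⇒ alpha decay (α)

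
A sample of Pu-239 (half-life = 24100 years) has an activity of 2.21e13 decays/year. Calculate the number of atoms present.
N = A/λ = 7.684e17 atoms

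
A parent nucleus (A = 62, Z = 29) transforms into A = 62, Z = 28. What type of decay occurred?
ΔA = 0, ΔZ = -1 ⇒ beta-plus decay (β⁺) or electron capture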